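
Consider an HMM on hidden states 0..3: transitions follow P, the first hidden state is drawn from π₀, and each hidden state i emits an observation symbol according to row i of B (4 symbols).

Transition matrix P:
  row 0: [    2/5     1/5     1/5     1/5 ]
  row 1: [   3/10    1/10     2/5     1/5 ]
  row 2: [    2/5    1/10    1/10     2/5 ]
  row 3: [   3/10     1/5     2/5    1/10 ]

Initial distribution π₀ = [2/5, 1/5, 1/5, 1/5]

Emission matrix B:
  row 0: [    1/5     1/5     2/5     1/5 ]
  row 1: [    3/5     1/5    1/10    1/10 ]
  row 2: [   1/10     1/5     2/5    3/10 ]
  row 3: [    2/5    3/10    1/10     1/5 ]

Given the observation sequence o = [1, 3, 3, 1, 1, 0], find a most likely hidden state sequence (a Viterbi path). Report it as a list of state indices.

path = [3, 2, 3, 2, 3, 1]

t=0: δ = [8.000e-02, 4.000e-02, 4.000e-02, 6.000e-02]  (obs o_0=1)
t=1: δ = [6.400e-03, 1.600e-03, 7.200e-03, 3.200e-03]  ψ = [0, 0, 3, 0]  (obs o_1=3)
t=2: δ = [5.760e-04, 1.280e-04, 3.840e-04, 5.760e-04]  ψ = [2, 0, 0, 2]  (obs o_2=3)
t=3: δ = [4.608e-05, 2.304e-05, 4.608e-05, 4.608e-05]  ψ = [0, 0, 3, 2]  (obs o_3=1)
t=4: δ = [3.686e-06, 1.843e-06, 3.686e-06, 5.530e-06]  ψ = [0, 0, 3, 2]  (obs o_4=1)
t=5: δ = [3.318e-07, 6.636e-07, 2.212e-07, 5.898e-07]  ψ = [3, 3, 3, 2]  (obs o_5=0)
backtrack: best end state = 1; path = [3, 2, 3, 2, 3, 1]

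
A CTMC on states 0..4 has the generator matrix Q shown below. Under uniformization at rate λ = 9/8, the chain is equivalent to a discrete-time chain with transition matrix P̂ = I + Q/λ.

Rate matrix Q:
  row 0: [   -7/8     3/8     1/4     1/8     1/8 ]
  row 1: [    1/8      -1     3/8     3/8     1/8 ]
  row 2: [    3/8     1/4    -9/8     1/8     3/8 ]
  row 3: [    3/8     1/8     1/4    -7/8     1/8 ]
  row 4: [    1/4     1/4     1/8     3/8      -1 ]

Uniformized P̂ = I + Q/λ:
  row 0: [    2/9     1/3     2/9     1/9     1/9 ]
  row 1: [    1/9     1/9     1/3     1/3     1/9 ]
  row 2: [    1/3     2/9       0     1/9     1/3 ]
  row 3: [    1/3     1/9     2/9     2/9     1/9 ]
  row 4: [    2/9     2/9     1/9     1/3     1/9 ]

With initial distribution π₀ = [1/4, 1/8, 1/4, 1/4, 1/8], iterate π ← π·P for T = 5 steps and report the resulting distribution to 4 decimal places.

π = [0.2441, 0.2030, 0.1865, 0.2139, 0.1525]

t=0: π = [0.2500, 0.1250, 0.2500, 0.2500, 0.1250]
t=1: π = [0.2639, 0.2083, 0.1667, 0.1944, 0.1667]
t=2: π = [0.2392, 0.2068, 0.1898, 0.2160, 0.1481]
t=3: π = [0.2443, 0.2018, 0.1866, 0.2140, 0.1533]
t=4: π = [0.2443, 0.2032, 0.1862, 0.2138, 0.1526]
t=5: π = [0.2441, 0.2030, 0.1865, 0.2139, 0.1525]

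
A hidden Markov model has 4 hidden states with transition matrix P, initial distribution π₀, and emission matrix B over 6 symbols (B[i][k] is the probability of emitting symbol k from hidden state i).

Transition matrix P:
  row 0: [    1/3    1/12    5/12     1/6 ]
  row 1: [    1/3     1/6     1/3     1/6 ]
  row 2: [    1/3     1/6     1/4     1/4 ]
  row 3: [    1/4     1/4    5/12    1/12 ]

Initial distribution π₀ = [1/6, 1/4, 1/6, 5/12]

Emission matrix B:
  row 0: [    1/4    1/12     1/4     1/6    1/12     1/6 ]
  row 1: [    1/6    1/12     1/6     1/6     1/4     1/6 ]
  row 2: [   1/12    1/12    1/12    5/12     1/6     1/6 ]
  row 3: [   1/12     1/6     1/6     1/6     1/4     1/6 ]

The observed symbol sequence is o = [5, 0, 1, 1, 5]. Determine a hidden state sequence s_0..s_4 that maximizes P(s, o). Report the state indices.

path = [3, 0, 2, 3, 2]

t=0: δ = [2.778e-02, 4.167e-02, 2.778e-02, 6.944e-02]  (obs o_0=5)
t=1: δ = [4.340e-03, 2.894e-03, 2.411e-03, 5.787e-04]  ψ = [3, 3, 3, 1]  (obs o_1=0)
t=2: δ = [1.206e-04, 4.019e-05, 1.507e-04, 1.206e-04]  ψ = [0, 1, 0, 0]  (obs o_2=1)
t=3: δ = [4.186e-06, 2.512e-06, 4.186e-06, 6.279e-06]  ψ = [2, 3, 0, 2]  (obs o_3=1)
t=4: δ = [2.616e-07, 2.616e-07, 4.361e-07, 1.744e-07]  ψ = [3, 3, 3, 2]  (obs o_4=5)
backtrack: best end state = 2; path = [3, 0, 2, 3, 2]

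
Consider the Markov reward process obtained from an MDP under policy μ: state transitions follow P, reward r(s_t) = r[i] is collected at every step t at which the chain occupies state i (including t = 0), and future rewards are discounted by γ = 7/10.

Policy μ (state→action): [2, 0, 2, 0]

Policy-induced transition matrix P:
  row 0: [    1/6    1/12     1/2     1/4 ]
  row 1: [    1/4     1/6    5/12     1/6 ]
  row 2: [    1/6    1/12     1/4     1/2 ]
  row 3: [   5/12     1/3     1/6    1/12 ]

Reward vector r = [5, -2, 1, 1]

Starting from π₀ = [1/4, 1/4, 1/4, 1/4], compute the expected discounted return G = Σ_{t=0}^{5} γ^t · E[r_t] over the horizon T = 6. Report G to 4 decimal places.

G = 4.1573

t=0: π = [0.2500, 0.2500, 0.2500, 0.2500], E[r] = 1.2500, γ^t·E[r] = 1.250000, running G = 1.250000
t=1: π = [0.2500, 0.1667, 0.3333, 0.2500], E[r] = 1.5000, γ^t·E[r] = 1.050000, running G = 2.300000
t=2: π = [0.2431, 0.1597, 0.3194, 0.2778], E[r] = 1.4931, γ^t·E[r] = 0.731597, running G = 3.031597
t=3: π = [0.2494, 0.1661, 0.3142, 0.2703], E[r] = 1.4994, γ^t·E[r] = 0.514302, running G = 3.545899
t=4: π = [0.2481, 0.1647, 0.3175, 0.2697], E[r] = 1.4981, γ^t·E[r] = 0.359687, running G = 3.905586
t=5: π = [0.2478, 0.1645, 0.3170, 0.2707], E[r] = 1.4978, γ^t·E[r] = 0.251738, running G = 4.157323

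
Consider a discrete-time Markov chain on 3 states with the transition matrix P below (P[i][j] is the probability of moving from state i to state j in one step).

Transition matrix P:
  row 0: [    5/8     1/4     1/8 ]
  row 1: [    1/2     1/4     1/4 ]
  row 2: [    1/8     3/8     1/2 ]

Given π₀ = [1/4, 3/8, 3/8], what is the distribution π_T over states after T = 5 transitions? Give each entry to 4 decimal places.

t=0: π = [0.2500, 0.3750, 0.3750]
t=1: π = [0.3906, 0.2969, 0.3125]
t=2: π = [0.4316, 0.2891, 0.2793]
t=3: π = [0.4492, 0.2849, 0.2659]
t=4: π = [0.4565, 0.2832, 0.2603]
t=5: π = [0.4594, 0.2825, 0.2580]

π = [0.4594, 0.2825, 0.2580]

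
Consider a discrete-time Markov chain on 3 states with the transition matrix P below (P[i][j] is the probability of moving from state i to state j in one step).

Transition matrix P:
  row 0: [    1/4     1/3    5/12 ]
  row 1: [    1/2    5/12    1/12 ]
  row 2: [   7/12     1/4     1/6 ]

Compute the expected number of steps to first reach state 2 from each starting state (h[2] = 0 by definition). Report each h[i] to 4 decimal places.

h = [3.3846, 4.6154, 0.0000]

First-step conditioning: h[2] = 0; for i ≠ 2, h[i] = 1 + Σ_k P[i][k]·h[k].
  h[0] = 1 + 1/4·h[0] + 1/3·h[1]
  h[1] = 1 + 1/2·h[0] + 5/12·h[1]
Solving the 2×2 linear system over states ≠ 2 gives exactly h = [44/13, 60/13, 0] (h[2] = 0 is the target).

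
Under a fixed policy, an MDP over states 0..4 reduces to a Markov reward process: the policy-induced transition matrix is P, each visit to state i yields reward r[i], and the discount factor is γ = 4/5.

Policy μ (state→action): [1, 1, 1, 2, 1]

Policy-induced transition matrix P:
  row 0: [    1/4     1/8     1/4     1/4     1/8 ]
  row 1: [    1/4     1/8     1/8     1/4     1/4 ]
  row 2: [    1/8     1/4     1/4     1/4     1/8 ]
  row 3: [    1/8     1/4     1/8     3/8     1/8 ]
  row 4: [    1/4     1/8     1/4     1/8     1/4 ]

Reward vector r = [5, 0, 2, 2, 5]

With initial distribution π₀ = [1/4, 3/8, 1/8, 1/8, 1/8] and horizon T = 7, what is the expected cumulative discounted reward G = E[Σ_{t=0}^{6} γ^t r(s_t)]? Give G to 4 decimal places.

t=0: π = [0.2500, 0.3750, 0.1250, 0.1250, 0.1250], E[r] = 2.3750, γ^t·E[r] = 2.375000, running G = 2.375000
t=1: π = [0.2188, 0.1563, 0.1875, 0.2500, 0.1875], E[r] = 2.9063, γ^t·E[r] = 2.325000, running G = 4.700000
t=2: π = [0.1953, 0.1797, 0.1992, 0.2578, 0.1680], E[r] = 2.7305, γ^t·E[r] = 1.747500, running G = 6.447500
t=3: π = [0.1929, 0.1821, 0.1953, 0.2612, 0.1685], E[r] = 2.7197, γ^t·E[r] = 1.392500, running G = 7.840000
t=4: π = [0.1929, 0.1821, 0.1946, 0.2616, 0.1688], E[r] = 2.7211, γ^t·E[r] = 1.114575, running G = 8.954575
t=5: π = [0.1930, 0.1820, 0.1945, 0.2616, 0.1689], E[r] = 2.7215, γ^t·E[r] = 0.891773, running G = 9.846348
t=6: π = [0.1930, 0.1820, 0.1945, 0.2616, 0.1689], E[r] = 2.7215, γ^t·E[r] = 0.713424, running G = 10.559771

G = 10.5598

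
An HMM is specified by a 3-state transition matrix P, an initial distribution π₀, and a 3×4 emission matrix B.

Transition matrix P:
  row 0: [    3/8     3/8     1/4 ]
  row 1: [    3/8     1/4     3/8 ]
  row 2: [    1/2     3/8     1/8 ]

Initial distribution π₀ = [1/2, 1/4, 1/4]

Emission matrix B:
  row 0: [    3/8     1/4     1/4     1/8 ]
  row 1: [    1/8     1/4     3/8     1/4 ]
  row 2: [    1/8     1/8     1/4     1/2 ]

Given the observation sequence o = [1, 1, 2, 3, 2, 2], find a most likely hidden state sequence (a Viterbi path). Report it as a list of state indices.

path = [0, 0, 1, 2, 0, 1]

t=0: δ = [1.250e-01, 6.250e-02, 3.125e-02]  (obs o_0=1)
t=1: δ = [1.172e-02, 1.172e-02, 3.906e-03]  ψ = [0, 0, 0]  (obs o_1=1)
t=2: δ = [1.099e-03, 1.648e-03, 1.099e-03]  ψ = [0, 0, 1]  (obs o_2=2)
t=3: δ = [7.725e-05, 1.030e-04, 3.090e-04]  ψ = [1, 0, 1]  (obs o_3=3)
t=4: δ = [3.862e-05, 4.345e-05, 9.656e-06]  ψ = [2, 2, 1]  (obs o_4=2)
t=5: δ = [4.074e-06, 5.431e-06, 4.074e-06]  ψ = [1, 0, 1]  (obs o_5=2)
backtrack: best end state = 1; path = [0, 0, 1, 2, 0, 1]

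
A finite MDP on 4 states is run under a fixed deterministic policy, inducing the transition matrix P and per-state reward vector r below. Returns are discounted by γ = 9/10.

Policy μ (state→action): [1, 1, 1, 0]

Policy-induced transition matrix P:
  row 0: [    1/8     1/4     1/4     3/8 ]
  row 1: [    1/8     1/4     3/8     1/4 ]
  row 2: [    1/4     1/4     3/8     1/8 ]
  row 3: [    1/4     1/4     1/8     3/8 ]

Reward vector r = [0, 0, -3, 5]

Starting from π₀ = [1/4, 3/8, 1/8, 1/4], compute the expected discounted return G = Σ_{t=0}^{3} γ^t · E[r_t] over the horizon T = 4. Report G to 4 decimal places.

t=0: π = [0.2500, 0.3750, 0.1250, 0.2500], E[r] = 0.8750, γ^t·E[r] = 0.875000, running G = 0.875000
t=1: π = [0.1719, 0.2500, 0.2813, 0.2969], E[r] = 0.6406, γ^t·E[r] = 0.576563, running G = 1.451563
t=2: π = [0.1973, 0.2500, 0.2793, 0.2734], E[r] = 0.5293, γ^t·E[r] = 0.428730, running G = 1.880293
t=3: π = [0.1941, 0.2500, 0.2820, 0.2739], E[r] = 0.5237, γ^t·E[r] = 0.381764, running G = 2.262057

G = 2.2621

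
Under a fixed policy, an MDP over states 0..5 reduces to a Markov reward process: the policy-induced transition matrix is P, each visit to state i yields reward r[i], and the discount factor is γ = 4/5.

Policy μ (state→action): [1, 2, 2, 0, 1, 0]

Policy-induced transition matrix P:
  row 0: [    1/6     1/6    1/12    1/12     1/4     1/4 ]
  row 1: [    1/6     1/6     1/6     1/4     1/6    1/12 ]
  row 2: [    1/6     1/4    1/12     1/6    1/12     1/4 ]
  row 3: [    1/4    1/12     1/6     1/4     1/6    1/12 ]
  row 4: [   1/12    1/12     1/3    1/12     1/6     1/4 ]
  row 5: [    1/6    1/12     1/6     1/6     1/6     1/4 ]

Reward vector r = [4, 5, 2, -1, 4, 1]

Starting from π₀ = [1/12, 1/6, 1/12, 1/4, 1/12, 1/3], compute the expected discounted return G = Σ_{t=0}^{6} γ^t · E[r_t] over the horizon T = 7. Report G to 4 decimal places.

t=0: π = [0.0833, 0.1667, 0.0833, 0.2500, 0.0833, 0.3333], E[r] = 1.7500, γ^t·E[r] = 1.750000, running G = 1.750000
t=1: π = [0.1806, 0.1181, 0.1667, 0.1875, 0.1667, 0.1806], E[r] = 2.3056, γ^t·E[r] = 1.844444, running G = 3.594444
t=2: π = [0.1684, 0.1360, 0.1655, 0.1632, 0.1678, 0.1991], E[r] = 2.3918, γ^t·E[r] = 1.530741, running G = 5.125185
t=3: π = [0.1663, 0.1363, 0.1668, 0.1636, 0.1669, 0.2001], E[r] = 2.3844, γ^t·E[r] = 1.220790, running G = 6.345975
t=4: π = [0.1664, 0.1363, 0.1667, 0.1639, 0.1666, 0.2000], E[r] = 2.3834, γ^t·E[r] = 0.976232, running G = 7.322207
t=5: π = [0.1664, 0.1363, 0.1667, 0.1639, 0.1666, 0.2000], E[r] = 2.3834, γ^t·E[r] = 0.781004, running G = 8.103212
t=6: π = [0.1664, 0.1363, 0.1667, 0.1639, 0.1666, 0.2000], E[r] = 2.3835, γ^t·E[r] = 0.624809, running G = 8.728021

G = 8.7280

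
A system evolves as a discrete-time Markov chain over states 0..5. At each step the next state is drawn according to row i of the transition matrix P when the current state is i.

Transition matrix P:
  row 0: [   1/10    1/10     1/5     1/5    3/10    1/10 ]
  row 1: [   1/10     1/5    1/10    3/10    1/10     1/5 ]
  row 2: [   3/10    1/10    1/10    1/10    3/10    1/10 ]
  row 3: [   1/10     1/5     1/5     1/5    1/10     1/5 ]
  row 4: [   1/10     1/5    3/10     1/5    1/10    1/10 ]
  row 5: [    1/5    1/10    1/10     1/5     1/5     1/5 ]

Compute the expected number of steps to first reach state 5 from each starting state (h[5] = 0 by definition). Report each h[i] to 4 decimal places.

h = [7.4010, 6.4950, 7.4752, 6.5842, 7.3317, 0.0000]

First-step conditioning: h[5] = 0; for i ≠ 5, h[i] = 1 + Σ_k P[i][k]·h[k].
  h[0] = 1 + 1/10·h[0] + 1/10·h[1] + 1/5·h[2] + 1/5·h[3] + 3/10·h[4]
  h[1] = 1 + 1/10·h[0] + 1/5·h[1] + 1/10·h[2] + 3/10·h[3] + 1/10·h[4]
  h[2] = 1 + 3/10·h[0] + 1/10·h[1] + 1/10·h[2] + 1/10·h[3] + 3/10·h[4]
  h[3] = 1 + 1/10·h[0] + 1/5·h[1] + 1/5·h[2] + 1/5·h[3] + 1/10·h[4]
  h[4] = 1 + 1/10·h[0] + 1/5·h[1] + 3/10·h[2] + 1/5·h[3] + 1/10·h[4]
Solving the 5×5 linear system over states ≠ 5 gives exactly h = [1495/202, 656/101, 755/101, 665/101, 1481/202, 0] (h[5] = 0 is the target).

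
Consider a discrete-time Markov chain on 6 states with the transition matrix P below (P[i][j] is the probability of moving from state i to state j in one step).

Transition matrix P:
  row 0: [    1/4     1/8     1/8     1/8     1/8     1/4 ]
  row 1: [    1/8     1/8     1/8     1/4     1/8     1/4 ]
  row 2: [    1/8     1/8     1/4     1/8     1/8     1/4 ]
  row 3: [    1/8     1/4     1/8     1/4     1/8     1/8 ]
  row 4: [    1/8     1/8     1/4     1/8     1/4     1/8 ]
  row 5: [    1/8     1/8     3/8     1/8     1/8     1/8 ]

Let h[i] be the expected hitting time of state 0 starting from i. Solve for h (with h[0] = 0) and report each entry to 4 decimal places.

First-step conditioning: h[0] = 0; for i ≠ 0, h[i] = 1 + Σ_k P[i][k]·h[k].
  h[1] = 1 + 1/8·h[1] + 1/8·h[2] + 1/4·h[3] + 1/8·h[4] + 1/4·h[5]
  h[2] = 1 + 1/8·h[1] + 1/4·h[2] + 1/8·h[3] + 1/8·h[4] + 1/4·h[5]
  h[3] = 1 + 1/4·h[1] + 1/8·h[2] + 1/4·h[3] + 1/8·h[4] + 1/8·h[5]
  h[4] = 1 + 1/8·h[1] + 1/4·h[2] + 1/8·h[3] + 1/4·h[4] + 1/8·h[5]
  h[5] = 1 + 1/8·h[1] + 3/8·h[2] + 1/8·h[3] + 1/8·h[4] + 1/8·h[5]
Solving the 5×5 linear system over states ≠ 0 gives exactly h = [0, 8, 8, 8, 8, 8] (h[0] = 0 is the target).

h = [0.0000, 8.0000, 8.0000, 8.0000, 8.0000, 8.0000]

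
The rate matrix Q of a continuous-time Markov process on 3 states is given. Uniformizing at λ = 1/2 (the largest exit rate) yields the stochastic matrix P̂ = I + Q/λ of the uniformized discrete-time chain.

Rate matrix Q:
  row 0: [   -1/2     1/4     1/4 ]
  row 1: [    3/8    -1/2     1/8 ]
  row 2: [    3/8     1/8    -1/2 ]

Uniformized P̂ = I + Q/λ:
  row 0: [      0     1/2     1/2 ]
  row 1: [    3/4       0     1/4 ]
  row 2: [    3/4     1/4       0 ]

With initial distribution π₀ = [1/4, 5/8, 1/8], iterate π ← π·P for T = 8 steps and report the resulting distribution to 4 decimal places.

π = [0.4107, 0.2947, 0.2946]

t=0: π = [0.2500, 0.6250, 0.1250]
t=1: π = [0.5625, 0.1563, 0.2813]
t=2: π = [0.3281, 0.3516, 0.3203]
t=3: π = [0.5039, 0.2441, 0.2520]
t=4: π = [0.3721, 0.3149, 0.3130]
t=5: π = [0.4709, 0.2643, 0.2648]
t=6: π = [0.3968, 0.3017, 0.3015]
t=7: π = [0.4524, 0.2738, 0.2738]
t=8: π = [0.4107, 0.2947, 0.2946]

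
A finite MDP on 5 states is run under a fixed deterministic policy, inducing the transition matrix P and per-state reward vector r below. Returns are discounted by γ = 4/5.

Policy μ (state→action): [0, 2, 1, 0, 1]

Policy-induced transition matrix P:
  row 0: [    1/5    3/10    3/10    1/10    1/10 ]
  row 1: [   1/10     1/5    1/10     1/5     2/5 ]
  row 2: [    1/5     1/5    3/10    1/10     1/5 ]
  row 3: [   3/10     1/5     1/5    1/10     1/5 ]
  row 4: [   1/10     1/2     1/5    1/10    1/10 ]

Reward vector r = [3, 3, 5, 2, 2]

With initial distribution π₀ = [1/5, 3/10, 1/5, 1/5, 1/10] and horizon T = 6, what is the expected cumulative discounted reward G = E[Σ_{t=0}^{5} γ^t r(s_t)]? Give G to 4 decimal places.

G = 11.3650

t=0: π = [0.2000, 0.3000, 0.2000, 0.2000, 0.1000], E[r] = 3.1000, γ^t·E[r] = 3.100000, running G = 3.100000
t=1: π = [0.1800, 0.2500, 0.2100, 0.1300, 0.2300], E[r] = 3.0600, γ^t·E[r] = 2.448000, running G = 5.548000
t=2: π = [0.1650, 0.2870, 0.2140, 0.1250, 0.2090], E[r] = 3.0940, γ^t·E[r] = 1.980160, running G = 7.528160
t=3: π = [0.1629, 0.2792, 0.2092, 0.1287, 0.2200], E[r] = 3.0697, γ^t·E[r] = 1.571686, running G = 9.099846
t=4: π = [0.1630, 0.2823, 0.2093, 0.1279, 0.2176], E[r] = 3.0731, γ^t·E[r] = 1.258746, running G = 10.358592
t=5: π = [0.1628, 0.2816, 0.2090, 0.1282, 0.2184], E[r] = 3.0714, γ^t·E[r] = 1.006421, running G = 11.365013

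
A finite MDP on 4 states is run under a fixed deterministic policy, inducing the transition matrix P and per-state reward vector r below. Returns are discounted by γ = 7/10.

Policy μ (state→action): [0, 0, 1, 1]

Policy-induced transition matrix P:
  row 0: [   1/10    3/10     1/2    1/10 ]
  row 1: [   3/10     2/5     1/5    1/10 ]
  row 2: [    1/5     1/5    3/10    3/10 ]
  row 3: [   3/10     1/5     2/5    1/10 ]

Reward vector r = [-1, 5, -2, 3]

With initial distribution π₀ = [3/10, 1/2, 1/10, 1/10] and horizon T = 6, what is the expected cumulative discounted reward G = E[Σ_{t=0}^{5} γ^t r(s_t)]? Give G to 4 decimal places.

G = 4.3744

t=0: π = [0.3000, 0.5000, 0.1000, 0.1000], E[r] = 2.3000, γ^t·E[r] = 2.300000, running G = 2.300000
t=1: π = [0.2300, 0.3300, 0.3200, 0.1200], E[r] = 1.1400, γ^t·E[r] = 0.798000, running G = 3.098000
t=2: π = [0.2220, 0.2890, 0.3250, 0.1640], E[r] = 1.0650, γ^t·E[r] = 0.521850, running G = 3.619850
t=3: π = [0.2231, 0.2800, 0.3319, 0.1650], E[r] = 1.0081, γ^t·E[r] = 0.345778, running G = 3.965628
t=4: π = [0.2222, 0.2783, 0.3331, 0.1664], E[r] = 1.0023, γ^t·E[r] = 0.240643, running G = 4.206271
t=5: π = [0.2223, 0.2779, 0.3332, 0.1666], E[r] = 1.0005, γ^t·E[r] = 0.168160, running G = 4.374431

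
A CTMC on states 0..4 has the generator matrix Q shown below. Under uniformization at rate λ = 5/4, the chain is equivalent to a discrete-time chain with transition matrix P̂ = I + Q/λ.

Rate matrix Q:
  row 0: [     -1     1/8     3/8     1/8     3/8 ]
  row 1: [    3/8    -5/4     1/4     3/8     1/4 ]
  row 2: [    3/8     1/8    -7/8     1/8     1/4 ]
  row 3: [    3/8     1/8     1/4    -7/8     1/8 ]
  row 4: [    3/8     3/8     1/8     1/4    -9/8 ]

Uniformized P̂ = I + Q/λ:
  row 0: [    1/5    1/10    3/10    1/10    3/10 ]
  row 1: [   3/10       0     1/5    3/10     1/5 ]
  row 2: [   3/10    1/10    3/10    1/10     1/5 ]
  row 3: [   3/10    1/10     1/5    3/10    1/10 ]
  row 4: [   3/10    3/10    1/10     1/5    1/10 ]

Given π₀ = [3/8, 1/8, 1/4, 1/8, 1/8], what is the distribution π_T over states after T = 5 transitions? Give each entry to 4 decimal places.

π = [0.2727, 0.1255, 0.2314, 0.1802, 0.1903]

t=0: π = [0.3750, 0.1250, 0.2500, 0.1250, 0.1250]
t=1: π = [0.2625, 0.1125, 0.2500, 0.1625, 0.2125]
t=2: π = [0.2738, 0.1313, 0.2300, 0.1763, 0.1888]
t=3: π = [0.2726, 0.1246, 0.2315, 0.1804, 0.1909]
t=4: π = [0.2727, 0.1257, 0.2313, 0.1801, 0.1901]
t=5: π = [0.2727, 0.1255, 0.2314, 0.1802, 0.1903]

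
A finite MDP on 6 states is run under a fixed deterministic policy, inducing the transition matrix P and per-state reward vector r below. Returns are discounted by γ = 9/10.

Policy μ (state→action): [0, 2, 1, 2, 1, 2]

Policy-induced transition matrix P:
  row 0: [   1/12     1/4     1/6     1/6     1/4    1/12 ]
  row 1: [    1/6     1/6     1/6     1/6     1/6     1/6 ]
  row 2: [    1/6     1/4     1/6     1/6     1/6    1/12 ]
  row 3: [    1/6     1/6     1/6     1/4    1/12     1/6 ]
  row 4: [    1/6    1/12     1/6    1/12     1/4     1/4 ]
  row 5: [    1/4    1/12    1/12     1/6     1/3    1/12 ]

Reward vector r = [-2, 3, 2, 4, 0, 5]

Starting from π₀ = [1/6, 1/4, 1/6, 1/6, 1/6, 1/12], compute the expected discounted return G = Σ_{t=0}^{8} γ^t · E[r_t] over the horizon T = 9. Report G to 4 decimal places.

G = 11.3731

t=0: π = [0.1667, 0.2500, 0.1667, 0.1667, 0.1667, 0.0833], E[r] = 1.8333, γ^t·E[r] = 1.833333, running G = 1.833333
t=1: π = [0.1597, 0.1736, 0.1597, 0.1667, 0.1944, 0.1458], E[r] = 1.9167, γ^t·E[r] = 1.725000, running G = 3.558333
t=2: π = [0.1655, 0.1649, 0.1545, 0.1644, 0.2066, 0.1441], E[r] = 1.8507, γ^t·E[r] = 1.499063, running G = 5.057396
t=3: π = [0.1649, 0.1641, 0.1547, 0.1631, 0.2080, 0.1452], E[r] = 1.8505, γ^t·E[r] = 1.349016, running G = 6.406411
t=4: π = [0.1650, 0.1639, 0.1546, 0.1629, 0.2083, 0.1453], E[r] = 1.8487, γ^t·E[r] = 1.212954, running G = 7.619365
t=5: π = [0.1650, 0.1638, 0.1546, 0.1629, 0.2084, 0.1453], E[r] = 1.8486, γ^t·E[r] = 1.091553, running G = 8.710918
t=6: π = [0.1650, 0.1638, 0.1546, 0.1629, 0.2084, 0.1453], E[r] = 1.8485, γ^t·E[r] = 0.982373, running G = 9.693291
t=7: π = [0.1650, 0.1638, 0.1546, 0.1629, 0.2084, 0.1453], E[r] = 1.8485, γ^t·E[r] = 0.884131, running G = 10.577421
t=8: π = [0.1650, 0.1638, 0.1546, 0.1629, 0.2084, 0.1453], E[r] = 1.8485, γ^t·E[r] = 0.795717, running G = 11.373138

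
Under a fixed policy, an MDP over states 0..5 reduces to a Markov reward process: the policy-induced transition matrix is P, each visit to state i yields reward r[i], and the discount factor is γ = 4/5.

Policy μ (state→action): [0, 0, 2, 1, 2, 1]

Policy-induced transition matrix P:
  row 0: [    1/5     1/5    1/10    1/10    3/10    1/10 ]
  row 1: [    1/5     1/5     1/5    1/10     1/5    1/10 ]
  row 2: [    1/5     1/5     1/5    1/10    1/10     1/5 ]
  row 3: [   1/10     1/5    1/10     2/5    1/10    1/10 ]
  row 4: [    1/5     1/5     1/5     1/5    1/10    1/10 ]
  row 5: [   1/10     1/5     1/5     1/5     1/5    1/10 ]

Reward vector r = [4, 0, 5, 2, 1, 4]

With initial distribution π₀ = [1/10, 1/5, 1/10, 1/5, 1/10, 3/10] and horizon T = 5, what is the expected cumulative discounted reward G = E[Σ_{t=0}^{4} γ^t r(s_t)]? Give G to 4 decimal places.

G = 8.4760

t=0: π = [0.1000, 0.2000, 0.1000, 0.2000, 0.1000, 0.3000], E[r] = 2.6000, γ^t·E[r] = 2.600000, running G = 2.600000
t=1: π = [0.1500, 0.2000, 0.1700, 0.2000, 0.1700, 0.1100], E[r] = 2.4600, γ^t·E[r] = 1.968000, running G = 4.568000
t=2: π = [0.1690, 0.2000, 0.1650, 0.1880, 0.1610, 0.1170], E[r] = 2.5060, γ^t·E[r] = 1.603840, running G = 6.171840
t=3: π = [0.1695, 0.2000, 0.1643, 0.1842, 0.1655, 0.1165], E[r] = 2.4994, γ^t·E[r] = 1.279693, running G = 7.451533
t=4: π = [0.1699, 0.2000, 0.1646, 0.1835, 0.1656, 0.1164], E[r] = 2.5011, γ^t·E[r] = 1.024434, running G = 8.475967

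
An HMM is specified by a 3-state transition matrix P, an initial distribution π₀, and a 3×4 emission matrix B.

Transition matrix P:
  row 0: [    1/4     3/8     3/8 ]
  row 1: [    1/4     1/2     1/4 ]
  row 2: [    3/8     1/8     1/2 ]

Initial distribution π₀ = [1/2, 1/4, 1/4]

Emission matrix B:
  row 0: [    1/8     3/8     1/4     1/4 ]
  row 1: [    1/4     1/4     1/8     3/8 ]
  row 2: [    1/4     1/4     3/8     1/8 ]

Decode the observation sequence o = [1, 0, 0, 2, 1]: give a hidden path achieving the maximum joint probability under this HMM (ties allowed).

path = [0, 2, 2, 2, 0]

t=0: δ = [1.875e-01, 6.250e-02, 6.250e-02]  (obs o_0=1)
t=1: δ = [5.859e-03, 1.758e-02, 1.758e-02]  ψ = [0, 0, 0]  (obs o_1=0)
t=2: δ = [8.240e-04, 2.197e-03, 2.197e-03]  ψ = [2, 1, 2]  (obs o_2=0)
t=3: δ = [2.060e-04, 1.373e-04, 4.120e-04]  ψ = [2, 1, 2]  (obs o_3=2)
t=4: δ = [5.794e-05, 1.931e-05, 5.150e-05]  ψ = [2, 0, 2]  (obs o_4=1)
backtrack: best end state = 0; path = [0, 2, 2, 2, 0]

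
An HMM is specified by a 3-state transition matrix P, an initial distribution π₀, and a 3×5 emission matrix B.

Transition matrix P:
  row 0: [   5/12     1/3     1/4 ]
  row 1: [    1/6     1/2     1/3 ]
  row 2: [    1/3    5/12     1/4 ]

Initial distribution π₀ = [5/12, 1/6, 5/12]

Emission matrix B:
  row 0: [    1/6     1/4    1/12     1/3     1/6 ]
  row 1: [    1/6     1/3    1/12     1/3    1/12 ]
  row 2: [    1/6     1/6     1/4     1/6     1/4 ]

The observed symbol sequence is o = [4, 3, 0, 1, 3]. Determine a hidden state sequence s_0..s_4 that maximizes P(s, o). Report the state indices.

t=0: δ = [6.944e-02, 1.389e-02, 1.042e-01]  (obs o_0=4)
t=1: δ = [1.157e-02, 1.447e-02, 4.340e-03]  ψ = [2, 2, 2]  (obs o_1=3)
t=2: δ = [8.038e-04, 1.206e-03, 8.038e-04]  ψ = [0, 1, 1]  (obs o_2=0)
t=3: δ = [8.372e-05, 2.009e-04, 6.698e-05]  ψ = [0, 1, 1]  (obs o_3=1)
t=4: δ = [1.163e-05, 3.349e-05, 1.116e-05]  ψ = [0, 1, 1]  (obs o_4=3)
backtrack: best end state = 1; path = [2, 1, 1, 1, 1]

path = [2, 1, 1, 1, 1]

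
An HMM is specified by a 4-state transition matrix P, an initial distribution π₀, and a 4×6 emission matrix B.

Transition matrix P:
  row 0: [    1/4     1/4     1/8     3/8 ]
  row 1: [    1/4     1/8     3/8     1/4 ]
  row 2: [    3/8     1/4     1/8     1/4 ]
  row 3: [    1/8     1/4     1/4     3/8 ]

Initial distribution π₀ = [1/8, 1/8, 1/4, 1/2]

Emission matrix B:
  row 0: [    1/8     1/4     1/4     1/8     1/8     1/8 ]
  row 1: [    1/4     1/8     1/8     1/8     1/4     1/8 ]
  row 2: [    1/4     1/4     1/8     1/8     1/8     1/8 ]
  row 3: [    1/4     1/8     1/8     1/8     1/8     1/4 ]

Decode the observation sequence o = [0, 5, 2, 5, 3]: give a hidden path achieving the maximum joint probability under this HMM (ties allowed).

path = [3, 3, 3, 3, 3]

t=0: δ = [1.562e-02, 3.125e-02, 6.250e-02, 1.250e-01]  (obs o_0=0)
t=1: δ = [2.930e-03, 3.906e-03, 3.906e-03, 1.172e-02]  ψ = [2, 3, 3, 3]  (obs o_1=5)
t=2: δ = [3.662e-04, 3.662e-04, 3.662e-04, 5.493e-04]  ψ = [2, 3, 3, 3]  (obs o_2=2)
t=3: δ = [1.717e-05, 1.717e-05, 1.717e-05, 5.150e-05]  ψ = [2, 3, 1, 3]  (obs o_3=5)
t=4: δ = [8.047e-07, 1.609e-06, 1.609e-06, 2.414e-06]  ψ = [2, 3, 3, 3]  (obs o_4=3)
backtrack: best end state = 3; path = [3, 3, 3, 3, 3]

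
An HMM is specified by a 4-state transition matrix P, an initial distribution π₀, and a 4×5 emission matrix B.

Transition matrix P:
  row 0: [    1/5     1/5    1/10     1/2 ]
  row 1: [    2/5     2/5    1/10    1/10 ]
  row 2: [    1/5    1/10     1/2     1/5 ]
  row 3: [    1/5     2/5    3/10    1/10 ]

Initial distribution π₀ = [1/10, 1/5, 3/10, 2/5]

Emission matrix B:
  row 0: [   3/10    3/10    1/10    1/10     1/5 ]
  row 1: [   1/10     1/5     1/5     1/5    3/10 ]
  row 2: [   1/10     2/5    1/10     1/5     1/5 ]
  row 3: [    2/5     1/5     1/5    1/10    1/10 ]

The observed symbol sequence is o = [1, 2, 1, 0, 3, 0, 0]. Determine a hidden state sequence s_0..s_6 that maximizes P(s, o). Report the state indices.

t=0: δ = [3.000e-02, 4.000e-02, 1.200e-01, 8.000e-02]  (obs o_0=1)
t=1: δ = [2.400e-03, 6.400e-03, 6.000e-03, 4.800e-03]  ψ = [2, 3, 2, 2]  (obs o_1=2)
t=2: δ = [7.680e-04, 5.120e-04, 1.200e-03, 2.400e-04]  ψ = [1, 1, 2, 0]  (obs o_2=1)
t=3: δ = [7.200e-05, 2.048e-05, 6.000e-05, 1.536e-04]  ψ = [2, 1, 2, 0]  (obs o_3=0)
t=4: δ = [3.072e-06, 1.229e-05, 9.216e-06, 3.600e-06]  ψ = [3, 3, 3, 0]  (obs o_4=3)
t=5: δ = [1.475e-06, 4.915e-07, 4.608e-07, 7.373e-07]  ψ = [1, 1, 2, 2]  (obs o_5=0)
t=6: δ = [8.847e-08, 2.949e-08, 2.304e-08, 2.949e-07]  ψ = [0, 0, 2, 0]  (obs o_6=0)
backtrack: best end state = 3; path = [3, 1, 0, 3, 1, 0, 3]

path = [3, 1, 0, 3, 1, 0, 3]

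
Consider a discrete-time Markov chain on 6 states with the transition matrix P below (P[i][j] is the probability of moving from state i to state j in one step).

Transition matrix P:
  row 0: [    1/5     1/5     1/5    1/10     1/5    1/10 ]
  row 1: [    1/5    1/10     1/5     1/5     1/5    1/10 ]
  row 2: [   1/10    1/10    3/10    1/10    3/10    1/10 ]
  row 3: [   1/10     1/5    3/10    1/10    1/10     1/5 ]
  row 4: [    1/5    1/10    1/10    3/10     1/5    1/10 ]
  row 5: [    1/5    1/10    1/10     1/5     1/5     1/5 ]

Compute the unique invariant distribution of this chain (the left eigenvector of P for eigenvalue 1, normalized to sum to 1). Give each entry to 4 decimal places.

Balance equations π_j = Σ_i π_i·P[i][j]:
  π_0 = 1/5·π_0 + 1/5·π_1 + 1/10·π_2 + 1/10·π_3 + 1/5·π_4 + 1/5·π_5
  π_1 = 1/5·π_0 + 1/10·π_1 + 1/10·π_2 + 1/5·π_3 + 1/10·π_4 + 1/10·π_5
  π_2 = 1/5·π_0 + 1/5·π_1 + 3/10·π_2 + 3/10·π_3 + 1/10·π_4 + 1/10·π_5
  π_3 = 1/10·π_0 + 1/5·π_1 + 1/10·π_2 + 1/10·π_3 + 3/10·π_4 + 1/5·π_5
  π_4 = 1/5·π_0 + 1/5·π_1 + 3/10·π_2 + 1/10·π_3 + 1/5·π_4 + 1/5·π_5
  normalize: π_0 + π_1 + π_2 + π_3 + π_4 + π_5 = 1
Solving the linear system gives exactly π = [7397/45401, 6038/45401, 9250/45401, 7582/45401, 9247/45401, 5887/45401].

π = [0.1629, 0.1330, 0.2037, 0.1670, 0.2037, 0.1297]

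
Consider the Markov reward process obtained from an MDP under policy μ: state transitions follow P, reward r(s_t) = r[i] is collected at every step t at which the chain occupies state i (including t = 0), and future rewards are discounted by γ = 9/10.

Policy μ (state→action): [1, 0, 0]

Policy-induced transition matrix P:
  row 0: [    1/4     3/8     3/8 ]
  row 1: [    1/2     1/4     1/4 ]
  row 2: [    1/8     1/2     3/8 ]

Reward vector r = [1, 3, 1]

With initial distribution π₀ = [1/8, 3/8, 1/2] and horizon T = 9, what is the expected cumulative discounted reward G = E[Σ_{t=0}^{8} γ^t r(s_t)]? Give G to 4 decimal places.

G = 10.7006

t=0: π = [0.1250, 0.3750, 0.5000], E[r] = 1.7500, γ^t·E[r] = 1.750000, running G = 1.750000
t=1: π = [0.2813, 0.3906, 0.3281], E[r] = 1.7813, γ^t·E[r] = 1.603125, running G = 3.353125
t=2: π = [0.3066, 0.3672, 0.3262], E[r] = 1.7344, γ^t·E[r] = 1.404844, running G = 4.757969
t=3: π = [0.3010, 0.3699, 0.3291], E[r] = 1.7397, γ^t·E[r] = 1.268275, running G = 6.026244
t=4: π = [0.3013, 0.3699, 0.3288], E[r] = 1.7398, γ^t·E[r] = 1.141487, running G = 7.167731
t=5: π = [0.3014, 0.3699, 0.3288], E[r] = 1.7397, γ^t·E[r] = 1.027285, running G = 8.195016
t=6: π = [0.3014, 0.3699, 0.3288], E[r] = 1.7397, γ^t·E[r] = 0.924562, running G = 9.119578
t=7: π = [0.3014, 0.3699, 0.3288], E[r] = 1.7397, γ^t·E[r] = 0.832106, running G = 9.951683
t=8: π = [0.3014, 0.3699, 0.3288], E[r] = 1.7397, γ^t·E[r] = 0.748895, running G = 10.700578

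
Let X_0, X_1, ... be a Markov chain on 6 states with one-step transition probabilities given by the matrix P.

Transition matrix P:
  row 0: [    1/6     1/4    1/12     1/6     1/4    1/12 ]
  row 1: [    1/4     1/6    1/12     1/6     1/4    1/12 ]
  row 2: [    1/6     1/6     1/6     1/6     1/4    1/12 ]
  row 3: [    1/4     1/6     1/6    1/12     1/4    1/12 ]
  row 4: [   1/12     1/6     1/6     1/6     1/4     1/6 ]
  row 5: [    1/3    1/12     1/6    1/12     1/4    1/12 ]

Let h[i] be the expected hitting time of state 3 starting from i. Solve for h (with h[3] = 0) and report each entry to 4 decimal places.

First-step conditioning: h[3] = 0; for i ≠ 3, h[i] = 1 + Σ_k P[i][k]·h[k].
  h[0] = 1 + 1/6·h[0] + 1/4·h[1] + 1/12·h[2] + 1/4·h[4] + 1/12·h[5]
  h[1] = 1 + 1/4·h[0] + 1/6·h[1] + 1/12·h[2] + 1/4·h[4] + 1/12·h[5]
  h[2] = 1 + 1/6·h[0] + 1/6·h[1] + 1/6·h[2] + 1/4·h[4] + 1/12·h[5]
  h[4] = 1 + 1/12·h[0] + 1/6·h[1] + 1/6·h[2] + 1/4·h[4] + 1/6·h[5]
  h[5] = 1 + 1/3·h[0] + 1/12·h[1] + 1/6·h[2] + 1/4·h[4] + 1/12·h[5]
Solving the 5×5 linear system over states ≠ 3 gives exactly h = [576/91, 576/91, 576/91, 0, 580/91, 48/7] (h[3] = 0 is the target).

h = [6.3297, 6.3297, 6.3297, 0.0000, 6.3736, 6.8571]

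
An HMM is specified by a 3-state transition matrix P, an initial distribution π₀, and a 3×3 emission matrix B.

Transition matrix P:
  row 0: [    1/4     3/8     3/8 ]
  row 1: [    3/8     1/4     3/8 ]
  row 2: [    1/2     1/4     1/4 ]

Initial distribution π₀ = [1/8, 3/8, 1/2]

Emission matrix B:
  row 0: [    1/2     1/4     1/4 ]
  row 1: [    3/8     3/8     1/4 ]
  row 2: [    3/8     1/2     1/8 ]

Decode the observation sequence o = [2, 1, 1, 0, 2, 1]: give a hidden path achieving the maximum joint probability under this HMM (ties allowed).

t=0: δ = [3.125e-02, 9.375e-02, 6.250e-02]  (obs o_0=2)
t=1: δ = [8.789e-03, 8.789e-03, 1.758e-02]  ψ = [1, 1, 1]  (obs o_1=1)
t=2: δ = [2.197e-03, 1.648e-03, 2.197e-03]  ψ = [2, 2, 2]  (obs o_2=1)
t=3: δ = [5.493e-04, 3.090e-04, 3.090e-04]  ψ = [2, 0, 0]  (obs o_3=0)
t=4: δ = [3.862e-05, 5.150e-05, 2.575e-05]  ψ = [2, 0, 0]  (obs o_4=2)
t=5: δ = [4.828e-06, 5.431e-06, 9.656e-06]  ψ = [1, 0, 1]  (obs o_5=1)
backtrack: best end state = 2; path = [1, 2, 2, 0, 1, 2]

path = [1, 2, 2, 0, 1, 2]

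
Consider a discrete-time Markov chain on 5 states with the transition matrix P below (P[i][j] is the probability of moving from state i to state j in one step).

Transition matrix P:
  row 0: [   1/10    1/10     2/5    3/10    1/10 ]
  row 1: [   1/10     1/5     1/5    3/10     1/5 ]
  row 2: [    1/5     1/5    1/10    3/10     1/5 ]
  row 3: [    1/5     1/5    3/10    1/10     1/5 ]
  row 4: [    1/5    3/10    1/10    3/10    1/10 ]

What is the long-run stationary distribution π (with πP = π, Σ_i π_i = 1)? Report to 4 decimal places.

Balance equations π_j = Σ_i π_i·P[i][j]:
  π_0 = 1/10·π_0 + 1/10·π_1 + 1/5·π_2 + 1/5·π_3 + 1/5·π_4
  π_1 = 1/10·π_0 + 1/5·π_1 + 1/5·π_2 + 1/5·π_3 + 3/10·π_4
  π_2 = 2/5·π_0 + 1/5·π_1 + 1/10·π_2 + 3/10·π_3 + 1/10·π_4
  π_3 = 3/10·π_0 + 3/10·π_1 + 3/10·π_2 + 1/10·π_3 + 3/10·π_4
  normalize: π_0 + π_1 + π_2 + π_3 + π_4 = 1
Solving the linear system gives exactly π = [98/599, 120/599, 525/2396, 1/4, 100/599].

π = [0.1636, 0.2003, 0.2191, 0.2500, 0.1669]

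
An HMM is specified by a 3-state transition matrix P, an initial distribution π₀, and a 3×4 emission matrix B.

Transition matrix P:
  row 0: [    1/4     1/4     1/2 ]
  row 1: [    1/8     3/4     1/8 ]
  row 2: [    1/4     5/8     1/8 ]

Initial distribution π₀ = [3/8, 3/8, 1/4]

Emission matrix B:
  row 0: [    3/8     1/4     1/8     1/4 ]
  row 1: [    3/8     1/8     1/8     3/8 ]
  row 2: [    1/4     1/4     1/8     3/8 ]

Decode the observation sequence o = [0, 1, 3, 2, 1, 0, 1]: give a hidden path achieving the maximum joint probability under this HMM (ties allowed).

t=0: δ = [1.406e-01, 1.406e-01, 6.250e-02]  (obs o_0=0)
t=1: δ = [8.789e-03, 1.318e-02, 1.758e-02]  ψ = [0, 1, 0]  (obs o_1=1)
t=2: δ = [1.099e-03, 4.120e-03, 1.648e-03]  ψ = [2, 2, 0]  (obs o_2=3)
t=3: δ = [6.437e-05, 3.862e-04, 6.866e-05]  ψ = [1, 1, 0]  (obs o_3=2)
t=4: δ = [1.207e-05, 3.621e-05, 1.207e-05]  ψ = [1, 1, 1]  (obs o_4=1)
t=5: δ = [1.697e-06, 1.018e-05, 1.509e-06]  ψ = [1, 1, 0]  (obs o_5=0)
t=6: δ = [3.183e-07, 9.548e-07, 3.183e-07]  ψ = [1, 1, 1]  (obs o_6=1)
backtrack: best end state = 1; path = [0, 2, 1, 1, 1, 1, 1]

path = [0, 2, 1, 1, 1, 1, 1]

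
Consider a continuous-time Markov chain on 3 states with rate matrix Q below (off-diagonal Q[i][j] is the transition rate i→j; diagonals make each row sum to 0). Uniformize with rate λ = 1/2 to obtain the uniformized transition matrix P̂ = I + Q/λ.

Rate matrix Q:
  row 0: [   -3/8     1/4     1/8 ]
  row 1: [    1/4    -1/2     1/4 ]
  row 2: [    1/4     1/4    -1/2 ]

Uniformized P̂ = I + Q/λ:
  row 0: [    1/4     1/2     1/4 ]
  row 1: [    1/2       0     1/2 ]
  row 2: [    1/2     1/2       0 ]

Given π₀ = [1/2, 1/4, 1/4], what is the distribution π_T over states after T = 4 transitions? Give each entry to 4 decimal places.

π = [0.4004, 0.3281, 0.2715]

t=0: π = [0.5000, 0.2500, 0.2500]
t=1: π = [0.3750, 0.3750, 0.2500]
t=2: π = [0.4063, 0.3125, 0.2813]
t=3: π = [0.3984, 0.3438, 0.2578]
t=4: π = [0.4004, 0.3281, 0.2715]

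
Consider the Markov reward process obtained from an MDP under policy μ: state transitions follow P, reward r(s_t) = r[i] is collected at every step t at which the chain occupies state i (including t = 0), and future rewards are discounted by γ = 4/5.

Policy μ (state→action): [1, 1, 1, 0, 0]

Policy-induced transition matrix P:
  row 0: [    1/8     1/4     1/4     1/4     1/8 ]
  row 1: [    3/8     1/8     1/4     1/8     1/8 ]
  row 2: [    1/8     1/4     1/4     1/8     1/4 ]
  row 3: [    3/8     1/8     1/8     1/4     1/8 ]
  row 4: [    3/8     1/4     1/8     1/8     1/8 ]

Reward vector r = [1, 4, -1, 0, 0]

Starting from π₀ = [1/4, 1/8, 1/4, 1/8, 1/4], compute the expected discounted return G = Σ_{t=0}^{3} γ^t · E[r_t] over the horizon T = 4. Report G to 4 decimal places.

G = 2.2260

t=0: π = [0.2500, 0.1250, 0.2500, 0.1250, 0.2500], E[r] = 0.5000, γ^t·E[r] = 0.500000, running G = 0.500000
t=1: π = [0.2500, 0.2188, 0.2031, 0.1719, 0.1563], E[r] = 0.9219, γ^t·E[r] = 0.737500, running G = 1.237500
t=2: π = [0.2617, 0.2012, 0.2090, 0.1777, 0.1504], E[r] = 0.8574, γ^t·E[r] = 0.548750, running G = 1.786250
t=3: π = [0.2573, 0.2026, 0.2090, 0.1799, 0.1511], E[r] = 0.8589, γ^t·E[r] = 0.439750, running G = 2.226000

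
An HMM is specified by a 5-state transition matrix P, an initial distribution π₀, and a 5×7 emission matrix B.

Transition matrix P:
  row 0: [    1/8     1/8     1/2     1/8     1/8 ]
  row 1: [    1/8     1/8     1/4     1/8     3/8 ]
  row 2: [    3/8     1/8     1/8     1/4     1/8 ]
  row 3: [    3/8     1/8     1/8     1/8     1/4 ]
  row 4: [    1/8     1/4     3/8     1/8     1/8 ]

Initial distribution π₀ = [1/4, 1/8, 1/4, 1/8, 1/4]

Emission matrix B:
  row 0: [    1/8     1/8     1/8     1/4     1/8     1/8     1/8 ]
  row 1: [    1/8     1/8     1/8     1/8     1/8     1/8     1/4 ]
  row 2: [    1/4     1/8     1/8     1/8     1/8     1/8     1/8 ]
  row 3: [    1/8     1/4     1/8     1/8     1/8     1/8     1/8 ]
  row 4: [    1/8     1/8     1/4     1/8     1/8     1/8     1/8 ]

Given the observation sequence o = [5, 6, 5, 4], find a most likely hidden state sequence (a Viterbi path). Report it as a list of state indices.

t=0: δ = [3.125e-02, 1.562e-02, 3.125e-02, 1.562e-02, 3.125e-02]  (obs o_0=5)
t=1: δ = [1.465e-03, 1.953e-03, 1.953e-03, 9.766e-04, 7.324e-04]  ψ = [2, 4, 0, 2, 1]  (obs o_1=6)
t=2: δ = [9.155e-05, 3.052e-05, 9.155e-05, 6.104e-05, 9.155e-05]  ψ = [2, 1, 0, 2, 1]  (obs o_2=5)
t=3: δ = [4.292e-06, 2.861e-06, 5.722e-06, 2.861e-06, 1.907e-06]  ψ = [2, 4, 0, 2, 3]  (obs o_3=4)
backtrack: best end state = 2; path = [0, 2, 0, 2]

path = [0, 2, 0, 2]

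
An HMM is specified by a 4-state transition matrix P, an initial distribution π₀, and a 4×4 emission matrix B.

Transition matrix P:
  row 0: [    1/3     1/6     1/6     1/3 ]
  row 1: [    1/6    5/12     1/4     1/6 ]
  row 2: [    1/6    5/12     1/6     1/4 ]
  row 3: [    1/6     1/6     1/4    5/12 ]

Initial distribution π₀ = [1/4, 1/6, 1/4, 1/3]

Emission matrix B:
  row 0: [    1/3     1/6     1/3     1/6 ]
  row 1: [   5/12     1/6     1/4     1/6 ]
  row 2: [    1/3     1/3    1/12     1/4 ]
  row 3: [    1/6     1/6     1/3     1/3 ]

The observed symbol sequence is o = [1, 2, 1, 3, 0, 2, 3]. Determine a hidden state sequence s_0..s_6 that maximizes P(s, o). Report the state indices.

t=0: δ = [4.167e-02, 2.778e-02, 8.333e-02, 5.556e-02]  (obs o_0=1)
t=1: δ = [4.630e-03, 8.681e-03, 1.157e-03, 7.716e-03]  ψ = [0, 2, 2, 3]  (obs o_1=2)
t=2: δ = [2.572e-04, 6.028e-04, 7.234e-04, 5.358e-04]  ψ = [0, 1, 1, 3]  (obs o_2=1)
t=3: δ = [2.009e-05, 5.023e-05, 3.768e-05, 7.442e-05]  ψ = [2, 2, 1, 3]  (obs o_3=3)
t=4: δ = [4.135e-06, 8.721e-06, 6.202e-06, 5.168e-06]  ψ = [3, 1, 3, 3]  (obs o_4=0)
t=5: δ = [4.845e-07, 9.085e-07, 1.817e-07, 7.178e-07]  ψ = [1, 1, 1, 3]  (obs o_5=2)
t=6: δ = [2.692e-08, 6.309e-08, 5.678e-08, 9.969e-08]  ψ = [0, 1, 1, 3]  (obs o_6=3)
backtrack: best end state = 3; path = [3, 3, 3, 3, 3, 3, 3]

path = [3, 3, 3, 3, 3, 3, 3]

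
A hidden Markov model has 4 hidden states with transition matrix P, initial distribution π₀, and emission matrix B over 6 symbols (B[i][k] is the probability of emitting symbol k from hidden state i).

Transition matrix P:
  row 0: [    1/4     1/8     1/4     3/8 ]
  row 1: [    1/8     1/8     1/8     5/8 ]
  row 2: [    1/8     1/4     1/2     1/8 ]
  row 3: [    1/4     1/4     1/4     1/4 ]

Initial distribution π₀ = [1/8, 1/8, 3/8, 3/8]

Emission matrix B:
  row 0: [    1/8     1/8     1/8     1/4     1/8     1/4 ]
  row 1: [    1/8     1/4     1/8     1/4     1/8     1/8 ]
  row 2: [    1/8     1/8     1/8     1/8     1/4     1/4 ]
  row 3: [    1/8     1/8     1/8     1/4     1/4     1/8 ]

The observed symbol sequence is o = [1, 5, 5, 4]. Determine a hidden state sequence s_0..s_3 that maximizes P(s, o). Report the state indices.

path = [2, 2, 2, 2]

t=0: δ = [1.562e-02, 3.125e-02, 4.688e-02, 4.688e-02]  (obs o_0=1)
t=1: δ = [2.930e-03, 1.465e-03, 5.859e-03, 2.441e-03]  ψ = [3, 2, 2, 1]  (obs o_1=5)
t=2: δ = [1.831e-04, 1.831e-04, 7.324e-04, 1.373e-04]  ψ = [0, 2, 2, 0]  (obs o_2=5)
t=3: δ = [1.144e-05, 2.289e-05, 9.155e-05, 2.861e-05]  ψ = [2, 2, 2, 1]  (obs o_3=4)
backtrack: best end state = 2; path = [2, 2, 2, 2]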